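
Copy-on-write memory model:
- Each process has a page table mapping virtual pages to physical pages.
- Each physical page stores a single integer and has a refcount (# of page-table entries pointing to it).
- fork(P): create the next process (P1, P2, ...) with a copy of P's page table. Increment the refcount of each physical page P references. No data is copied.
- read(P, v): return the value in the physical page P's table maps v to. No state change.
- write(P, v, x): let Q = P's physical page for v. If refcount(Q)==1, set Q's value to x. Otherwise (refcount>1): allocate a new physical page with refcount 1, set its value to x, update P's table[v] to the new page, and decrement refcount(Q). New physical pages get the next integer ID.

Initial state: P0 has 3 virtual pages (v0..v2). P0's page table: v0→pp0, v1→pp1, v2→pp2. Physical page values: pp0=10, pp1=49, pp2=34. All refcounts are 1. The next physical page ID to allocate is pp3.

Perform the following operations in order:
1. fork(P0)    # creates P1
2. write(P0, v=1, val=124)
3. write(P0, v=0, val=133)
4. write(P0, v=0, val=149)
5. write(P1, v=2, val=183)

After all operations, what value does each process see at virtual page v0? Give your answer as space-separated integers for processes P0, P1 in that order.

Answer: 149 10

Derivation:
Op 1: fork(P0) -> P1. 3 ppages; refcounts: pp0:2 pp1:2 pp2:2
Op 2: write(P0, v1, 124). refcount(pp1)=2>1 -> COPY to pp3. 4 ppages; refcounts: pp0:2 pp1:1 pp2:2 pp3:1
Op 3: write(P0, v0, 133). refcount(pp0)=2>1 -> COPY to pp4. 5 ppages; refcounts: pp0:1 pp1:1 pp2:2 pp3:1 pp4:1
Op 4: write(P0, v0, 149). refcount(pp4)=1 -> write in place. 5 ppages; refcounts: pp0:1 pp1:1 pp2:2 pp3:1 pp4:1
Op 5: write(P1, v2, 183). refcount(pp2)=2>1 -> COPY to pp5. 6 ppages; refcounts: pp0:1 pp1:1 pp2:1 pp3:1 pp4:1 pp5:1
P0: v0 -> pp4 = 149
P1: v0 -> pp0 = 10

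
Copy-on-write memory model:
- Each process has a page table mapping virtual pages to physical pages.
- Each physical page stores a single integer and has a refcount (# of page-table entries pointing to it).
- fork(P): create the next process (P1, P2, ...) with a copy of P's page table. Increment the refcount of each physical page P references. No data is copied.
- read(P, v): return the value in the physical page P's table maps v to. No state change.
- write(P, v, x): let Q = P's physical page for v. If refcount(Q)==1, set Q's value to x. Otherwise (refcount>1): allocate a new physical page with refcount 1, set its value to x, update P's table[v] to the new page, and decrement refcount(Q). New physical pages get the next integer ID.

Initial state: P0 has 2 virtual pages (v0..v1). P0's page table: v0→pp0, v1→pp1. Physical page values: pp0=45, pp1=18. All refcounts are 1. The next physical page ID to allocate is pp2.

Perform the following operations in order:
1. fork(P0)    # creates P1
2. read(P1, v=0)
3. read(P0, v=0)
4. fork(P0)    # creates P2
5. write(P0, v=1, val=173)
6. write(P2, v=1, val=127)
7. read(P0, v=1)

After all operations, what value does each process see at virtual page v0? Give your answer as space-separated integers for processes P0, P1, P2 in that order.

Answer: 45 45 45

Derivation:
Op 1: fork(P0) -> P1. 2 ppages; refcounts: pp0:2 pp1:2
Op 2: read(P1, v0) -> 45. No state change.
Op 3: read(P0, v0) -> 45. No state change.
Op 4: fork(P0) -> P2. 2 ppages; refcounts: pp0:3 pp1:3
Op 5: write(P0, v1, 173). refcount(pp1)=3>1 -> COPY to pp2. 3 ppages; refcounts: pp0:3 pp1:2 pp2:1
Op 6: write(P2, v1, 127). refcount(pp1)=2>1 -> COPY to pp3. 4 ppages; refcounts: pp0:3 pp1:1 pp2:1 pp3:1
Op 7: read(P0, v1) -> 173. No state change.
P0: v0 -> pp0 = 45
P1: v0 -> pp0 = 45
P2: v0 -> pp0 = 45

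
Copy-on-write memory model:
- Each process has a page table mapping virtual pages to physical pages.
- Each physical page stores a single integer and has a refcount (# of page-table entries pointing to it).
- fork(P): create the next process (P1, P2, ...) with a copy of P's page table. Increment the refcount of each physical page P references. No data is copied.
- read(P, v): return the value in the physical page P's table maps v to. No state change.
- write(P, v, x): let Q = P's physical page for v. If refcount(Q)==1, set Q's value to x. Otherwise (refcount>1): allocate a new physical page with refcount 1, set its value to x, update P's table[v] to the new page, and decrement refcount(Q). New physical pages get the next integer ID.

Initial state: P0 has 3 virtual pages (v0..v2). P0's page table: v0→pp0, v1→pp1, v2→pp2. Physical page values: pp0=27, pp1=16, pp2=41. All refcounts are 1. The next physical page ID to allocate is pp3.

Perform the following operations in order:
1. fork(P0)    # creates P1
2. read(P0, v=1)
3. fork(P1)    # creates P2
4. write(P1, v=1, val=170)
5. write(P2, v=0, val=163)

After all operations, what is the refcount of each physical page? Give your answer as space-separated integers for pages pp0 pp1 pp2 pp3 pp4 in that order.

Op 1: fork(P0) -> P1. 3 ppages; refcounts: pp0:2 pp1:2 pp2:2
Op 2: read(P0, v1) -> 16. No state change.
Op 3: fork(P1) -> P2. 3 ppages; refcounts: pp0:3 pp1:3 pp2:3
Op 4: write(P1, v1, 170). refcount(pp1)=3>1 -> COPY to pp3. 4 ppages; refcounts: pp0:3 pp1:2 pp2:3 pp3:1
Op 5: write(P2, v0, 163). refcount(pp0)=3>1 -> COPY to pp4. 5 ppages; refcounts: pp0:2 pp1:2 pp2:3 pp3:1 pp4:1

Answer: 2 2 3 1 1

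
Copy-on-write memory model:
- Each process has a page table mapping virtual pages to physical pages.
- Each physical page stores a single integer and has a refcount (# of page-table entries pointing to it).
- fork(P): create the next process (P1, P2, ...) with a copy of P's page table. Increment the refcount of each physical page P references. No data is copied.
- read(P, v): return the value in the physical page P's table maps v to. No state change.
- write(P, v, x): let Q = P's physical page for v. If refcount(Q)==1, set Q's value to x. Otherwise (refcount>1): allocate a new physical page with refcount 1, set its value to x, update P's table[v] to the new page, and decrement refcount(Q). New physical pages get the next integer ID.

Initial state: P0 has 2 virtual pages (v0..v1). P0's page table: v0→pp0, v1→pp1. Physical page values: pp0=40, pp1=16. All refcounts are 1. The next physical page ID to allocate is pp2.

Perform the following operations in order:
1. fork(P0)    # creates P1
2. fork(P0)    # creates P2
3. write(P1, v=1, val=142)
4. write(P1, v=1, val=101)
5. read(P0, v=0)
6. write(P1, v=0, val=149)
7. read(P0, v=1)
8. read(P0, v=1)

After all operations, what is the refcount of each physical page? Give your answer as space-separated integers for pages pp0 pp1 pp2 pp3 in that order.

Answer: 2 2 1 1

Derivation:
Op 1: fork(P0) -> P1. 2 ppages; refcounts: pp0:2 pp1:2
Op 2: fork(P0) -> P2. 2 ppages; refcounts: pp0:3 pp1:3
Op 3: write(P1, v1, 142). refcount(pp1)=3>1 -> COPY to pp2. 3 ppages; refcounts: pp0:3 pp1:2 pp2:1
Op 4: write(P1, v1, 101). refcount(pp2)=1 -> write in place. 3 ppages; refcounts: pp0:3 pp1:2 pp2:1
Op 5: read(P0, v0) -> 40. No state change.
Op 6: write(P1, v0, 149). refcount(pp0)=3>1 -> COPY to pp3. 4 ppages; refcounts: pp0:2 pp1:2 pp2:1 pp3:1
Op 7: read(P0, v1) -> 16. No state change.
Op 8: read(P0, v1) -> 16. No state change.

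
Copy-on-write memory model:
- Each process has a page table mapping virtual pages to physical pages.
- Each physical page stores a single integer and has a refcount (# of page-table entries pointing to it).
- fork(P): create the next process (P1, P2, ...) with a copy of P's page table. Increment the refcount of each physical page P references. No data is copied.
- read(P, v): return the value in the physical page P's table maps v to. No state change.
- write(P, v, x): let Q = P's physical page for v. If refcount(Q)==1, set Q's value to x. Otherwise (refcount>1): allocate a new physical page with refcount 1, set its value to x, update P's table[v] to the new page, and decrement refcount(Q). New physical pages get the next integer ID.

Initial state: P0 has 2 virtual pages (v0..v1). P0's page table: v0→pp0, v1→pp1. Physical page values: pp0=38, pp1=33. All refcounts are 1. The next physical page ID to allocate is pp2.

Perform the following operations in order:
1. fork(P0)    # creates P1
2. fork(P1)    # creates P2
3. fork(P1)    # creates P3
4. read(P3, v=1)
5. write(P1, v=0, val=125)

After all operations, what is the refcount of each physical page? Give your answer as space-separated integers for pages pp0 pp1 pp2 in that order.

Answer: 3 4 1

Derivation:
Op 1: fork(P0) -> P1. 2 ppages; refcounts: pp0:2 pp1:2
Op 2: fork(P1) -> P2. 2 ppages; refcounts: pp0:3 pp1:3
Op 3: fork(P1) -> P3. 2 ppages; refcounts: pp0:4 pp1:4
Op 4: read(P3, v1) -> 33. No state change.
Op 5: write(P1, v0, 125). refcount(pp0)=4>1 -> COPY to pp2. 3 ppages; refcounts: pp0:3 pp1:4 pp2:1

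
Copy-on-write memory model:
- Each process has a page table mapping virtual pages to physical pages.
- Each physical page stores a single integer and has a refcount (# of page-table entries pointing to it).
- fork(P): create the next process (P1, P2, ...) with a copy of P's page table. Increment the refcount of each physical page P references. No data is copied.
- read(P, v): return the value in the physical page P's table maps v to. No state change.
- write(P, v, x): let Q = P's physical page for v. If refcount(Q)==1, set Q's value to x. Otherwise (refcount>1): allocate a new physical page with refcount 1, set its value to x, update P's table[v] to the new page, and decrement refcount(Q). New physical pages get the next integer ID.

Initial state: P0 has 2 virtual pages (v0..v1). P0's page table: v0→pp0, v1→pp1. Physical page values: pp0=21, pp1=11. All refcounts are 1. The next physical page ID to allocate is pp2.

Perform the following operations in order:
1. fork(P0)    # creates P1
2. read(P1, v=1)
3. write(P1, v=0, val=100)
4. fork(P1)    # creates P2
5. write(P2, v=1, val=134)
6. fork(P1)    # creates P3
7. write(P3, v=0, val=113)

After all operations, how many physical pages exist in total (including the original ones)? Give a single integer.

Op 1: fork(P0) -> P1. 2 ppages; refcounts: pp0:2 pp1:2
Op 2: read(P1, v1) -> 11. No state change.
Op 3: write(P1, v0, 100). refcount(pp0)=2>1 -> COPY to pp2. 3 ppages; refcounts: pp0:1 pp1:2 pp2:1
Op 4: fork(P1) -> P2. 3 ppages; refcounts: pp0:1 pp1:3 pp2:2
Op 5: write(P2, v1, 134). refcount(pp1)=3>1 -> COPY to pp3. 4 ppages; refcounts: pp0:1 pp1:2 pp2:2 pp3:1
Op 6: fork(P1) -> P3. 4 ppages; refcounts: pp0:1 pp1:3 pp2:3 pp3:1
Op 7: write(P3, v0, 113). refcount(pp2)=3>1 -> COPY to pp4. 5 ppages; refcounts: pp0:1 pp1:3 pp2:2 pp3:1 pp4:1

Answer: 5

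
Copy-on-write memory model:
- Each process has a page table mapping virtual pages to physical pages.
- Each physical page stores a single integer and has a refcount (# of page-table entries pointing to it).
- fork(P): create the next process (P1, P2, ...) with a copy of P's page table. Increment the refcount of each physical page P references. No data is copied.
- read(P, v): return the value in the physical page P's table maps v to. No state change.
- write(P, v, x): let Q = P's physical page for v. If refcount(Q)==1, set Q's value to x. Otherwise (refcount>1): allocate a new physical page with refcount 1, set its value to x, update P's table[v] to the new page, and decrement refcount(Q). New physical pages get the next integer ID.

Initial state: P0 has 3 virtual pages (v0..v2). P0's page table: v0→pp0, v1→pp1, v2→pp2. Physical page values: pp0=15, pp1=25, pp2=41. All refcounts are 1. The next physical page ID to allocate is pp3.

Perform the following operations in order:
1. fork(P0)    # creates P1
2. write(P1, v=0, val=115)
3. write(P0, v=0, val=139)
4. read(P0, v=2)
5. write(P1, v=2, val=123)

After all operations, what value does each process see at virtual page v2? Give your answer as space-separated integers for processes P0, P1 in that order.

Op 1: fork(P0) -> P1. 3 ppages; refcounts: pp0:2 pp1:2 pp2:2
Op 2: write(P1, v0, 115). refcount(pp0)=2>1 -> COPY to pp3. 4 ppages; refcounts: pp0:1 pp1:2 pp2:2 pp3:1
Op 3: write(P0, v0, 139). refcount(pp0)=1 -> write in place. 4 ppages; refcounts: pp0:1 pp1:2 pp2:2 pp3:1
Op 4: read(P0, v2) -> 41. No state change.
Op 5: write(P1, v2, 123). refcount(pp2)=2>1 -> COPY to pp4. 5 ppages; refcounts: pp0:1 pp1:2 pp2:1 pp3:1 pp4:1
P0: v2 -> pp2 = 41
P1: v2 -> pp4 = 123

Answer: 41 123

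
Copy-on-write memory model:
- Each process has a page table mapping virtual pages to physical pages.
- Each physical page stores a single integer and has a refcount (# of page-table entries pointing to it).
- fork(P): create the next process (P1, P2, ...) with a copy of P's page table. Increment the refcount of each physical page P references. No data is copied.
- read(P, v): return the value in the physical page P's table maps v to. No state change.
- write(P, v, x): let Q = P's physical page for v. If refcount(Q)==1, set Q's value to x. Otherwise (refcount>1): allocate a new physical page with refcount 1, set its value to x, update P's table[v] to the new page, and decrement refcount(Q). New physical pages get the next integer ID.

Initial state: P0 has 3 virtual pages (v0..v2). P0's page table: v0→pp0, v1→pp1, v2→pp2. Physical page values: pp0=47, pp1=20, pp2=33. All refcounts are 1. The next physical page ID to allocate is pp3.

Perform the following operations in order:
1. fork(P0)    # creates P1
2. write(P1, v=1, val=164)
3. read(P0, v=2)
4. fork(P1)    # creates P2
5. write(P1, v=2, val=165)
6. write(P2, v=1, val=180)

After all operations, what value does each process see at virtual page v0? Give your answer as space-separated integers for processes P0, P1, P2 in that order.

Answer: 47 47 47

Derivation:
Op 1: fork(P0) -> P1. 3 ppages; refcounts: pp0:2 pp1:2 pp2:2
Op 2: write(P1, v1, 164). refcount(pp1)=2>1 -> COPY to pp3. 4 ppages; refcounts: pp0:2 pp1:1 pp2:2 pp3:1
Op 3: read(P0, v2) -> 33. No state change.
Op 4: fork(P1) -> P2. 4 ppages; refcounts: pp0:3 pp1:1 pp2:3 pp3:2
Op 5: write(P1, v2, 165). refcount(pp2)=3>1 -> COPY to pp4. 5 ppages; refcounts: pp0:3 pp1:1 pp2:2 pp3:2 pp4:1
Op 6: write(P2, v1, 180). refcount(pp3)=2>1 -> COPY to pp5. 6 ppages; refcounts: pp0:3 pp1:1 pp2:2 pp3:1 pp4:1 pp5:1
P0: v0 -> pp0 = 47
P1: v0 -> pp0 = 47
P2: v0 -> pp0 = 47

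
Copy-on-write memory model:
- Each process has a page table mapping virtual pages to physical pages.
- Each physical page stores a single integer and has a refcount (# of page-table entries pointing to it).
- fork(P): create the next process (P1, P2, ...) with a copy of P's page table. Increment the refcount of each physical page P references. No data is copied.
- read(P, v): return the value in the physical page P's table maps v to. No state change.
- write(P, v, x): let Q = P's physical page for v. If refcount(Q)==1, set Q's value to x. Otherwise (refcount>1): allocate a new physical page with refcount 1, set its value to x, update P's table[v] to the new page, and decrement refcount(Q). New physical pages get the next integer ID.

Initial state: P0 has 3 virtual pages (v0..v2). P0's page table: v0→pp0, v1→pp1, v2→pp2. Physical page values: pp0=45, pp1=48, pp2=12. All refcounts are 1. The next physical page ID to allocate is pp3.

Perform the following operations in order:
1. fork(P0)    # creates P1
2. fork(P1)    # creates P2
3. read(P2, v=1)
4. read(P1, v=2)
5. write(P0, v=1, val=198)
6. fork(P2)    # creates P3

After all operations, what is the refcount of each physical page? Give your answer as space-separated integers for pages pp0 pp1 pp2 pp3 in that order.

Op 1: fork(P0) -> P1. 3 ppages; refcounts: pp0:2 pp1:2 pp2:2
Op 2: fork(P1) -> P2. 3 ppages; refcounts: pp0:3 pp1:3 pp2:3
Op 3: read(P2, v1) -> 48. No state change.
Op 4: read(P1, v2) -> 12. No state change.
Op 5: write(P0, v1, 198). refcount(pp1)=3>1 -> COPY to pp3. 4 ppages; refcounts: pp0:3 pp1:2 pp2:3 pp3:1
Op 6: fork(P2) -> P3. 4 ppages; refcounts: pp0:4 pp1:3 pp2:4 pp3:1

Answer: 4 3 4 1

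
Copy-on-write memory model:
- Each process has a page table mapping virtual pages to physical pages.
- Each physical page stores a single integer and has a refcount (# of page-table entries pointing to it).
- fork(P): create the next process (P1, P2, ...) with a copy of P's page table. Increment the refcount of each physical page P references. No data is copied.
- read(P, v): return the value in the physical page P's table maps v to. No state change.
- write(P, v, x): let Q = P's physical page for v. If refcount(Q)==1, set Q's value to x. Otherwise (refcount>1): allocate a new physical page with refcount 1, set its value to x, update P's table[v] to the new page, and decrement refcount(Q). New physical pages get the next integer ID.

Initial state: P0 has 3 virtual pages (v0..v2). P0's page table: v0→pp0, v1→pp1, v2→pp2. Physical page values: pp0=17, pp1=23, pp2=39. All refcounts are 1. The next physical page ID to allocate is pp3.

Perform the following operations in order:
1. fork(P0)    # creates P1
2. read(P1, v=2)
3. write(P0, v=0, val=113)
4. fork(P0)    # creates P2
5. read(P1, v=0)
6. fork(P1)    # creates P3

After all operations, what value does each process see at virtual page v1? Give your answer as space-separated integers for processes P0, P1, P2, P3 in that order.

Op 1: fork(P0) -> P1. 3 ppages; refcounts: pp0:2 pp1:2 pp2:2
Op 2: read(P1, v2) -> 39. No state change.
Op 3: write(P0, v0, 113). refcount(pp0)=2>1 -> COPY to pp3. 4 ppages; refcounts: pp0:1 pp1:2 pp2:2 pp3:1
Op 4: fork(P0) -> P2. 4 ppages; refcounts: pp0:1 pp1:3 pp2:3 pp3:2
Op 5: read(P1, v0) -> 17. No state change.
Op 6: fork(P1) -> P3. 4 ppages; refcounts: pp0:2 pp1:4 pp2:4 pp3:2
P0: v1 -> pp1 = 23
P1: v1 -> pp1 = 23
P2: v1 -> pp1 = 23
P3: v1 -> pp1 = 23

Answer: 23 23 23 23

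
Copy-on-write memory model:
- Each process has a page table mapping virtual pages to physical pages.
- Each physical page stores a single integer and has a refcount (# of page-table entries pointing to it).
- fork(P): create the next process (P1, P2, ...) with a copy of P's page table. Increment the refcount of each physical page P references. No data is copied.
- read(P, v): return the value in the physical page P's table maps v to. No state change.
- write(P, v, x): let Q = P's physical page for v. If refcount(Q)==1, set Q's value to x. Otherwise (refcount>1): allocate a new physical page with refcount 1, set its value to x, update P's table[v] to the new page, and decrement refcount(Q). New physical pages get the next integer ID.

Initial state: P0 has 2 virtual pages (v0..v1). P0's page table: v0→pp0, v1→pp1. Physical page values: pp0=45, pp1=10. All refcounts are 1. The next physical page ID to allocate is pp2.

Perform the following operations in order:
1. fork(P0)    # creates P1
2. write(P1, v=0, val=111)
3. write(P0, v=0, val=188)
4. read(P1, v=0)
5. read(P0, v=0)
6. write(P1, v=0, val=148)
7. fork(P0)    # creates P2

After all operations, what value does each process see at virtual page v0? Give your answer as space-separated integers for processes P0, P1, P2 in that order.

Op 1: fork(P0) -> P1. 2 ppages; refcounts: pp0:2 pp1:2
Op 2: write(P1, v0, 111). refcount(pp0)=2>1 -> COPY to pp2. 3 ppages; refcounts: pp0:1 pp1:2 pp2:1
Op 3: write(P0, v0, 188). refcount(pp0)=1 -> write in place. 3 ppages; refcounts: pp0:1 pp1:2 pp2:1
Op 4: read(P1, v0) -> 111. No state change.
Op 5: read(P0, v0) -> 188. No state change.
Op 6: write(P1, v0, 148). refcount(pp2)=1 -> write in place. 3 ppages; refcounts: pp0:1 pp1:2 pp2:1
Op 7: fork(P0) -> P2. 3 ppages; refcounts: pp0:2 pp1:3 pp2:1
P0: v0 -> pp0 = 188
P1: v0 -> pp2 = 148
P2: v0 -> pp0 = 188

Answer: 188 148 188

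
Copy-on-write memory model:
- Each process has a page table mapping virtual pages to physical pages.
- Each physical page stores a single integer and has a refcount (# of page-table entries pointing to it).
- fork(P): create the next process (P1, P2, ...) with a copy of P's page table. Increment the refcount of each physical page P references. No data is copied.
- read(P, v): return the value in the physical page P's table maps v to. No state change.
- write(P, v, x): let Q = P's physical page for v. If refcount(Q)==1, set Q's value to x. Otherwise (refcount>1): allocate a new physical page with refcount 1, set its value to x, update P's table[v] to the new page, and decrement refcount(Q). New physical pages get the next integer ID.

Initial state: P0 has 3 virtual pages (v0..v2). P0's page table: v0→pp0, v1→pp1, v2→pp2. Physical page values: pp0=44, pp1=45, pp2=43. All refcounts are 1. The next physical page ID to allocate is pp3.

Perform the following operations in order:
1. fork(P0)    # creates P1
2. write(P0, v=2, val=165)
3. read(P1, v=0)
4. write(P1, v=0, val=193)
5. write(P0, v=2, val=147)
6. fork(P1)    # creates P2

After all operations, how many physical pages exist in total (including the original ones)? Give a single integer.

Op 1: fork(P0) -> P1. 3 ppages; refcounts: pp0:2 pp1:2 pp2:2
Op 2: write(P0, v2, 165). refcount(pp2)=2>1 -> COPY to pp3. 4 ppages; refcounts: pp0:2 pp1:2 pp2:1 pp3:1
Op 3: read(P1, v0) -> 44. No state change.
Op 4: write(P1, v0, 193). refcount(pp0)=2>1 -> COPY to pp4. 5 ppages; refcounts: pp0:1 pp1:2 pp2:1 pp3:1 pp4:1
Op 5: write(P0, v2, 147). refcount(pp3)=1 -> write in place. 5 ppages; refcounts: pp0:1 pp1:2 pp2:1 pp3:1 pp4:1
Op 6: fork(P1) -> P2. 5 ppages; refcounts: pp0:1 pp1:3 pp2:2 pp3:1 pp4:2

Answer: 5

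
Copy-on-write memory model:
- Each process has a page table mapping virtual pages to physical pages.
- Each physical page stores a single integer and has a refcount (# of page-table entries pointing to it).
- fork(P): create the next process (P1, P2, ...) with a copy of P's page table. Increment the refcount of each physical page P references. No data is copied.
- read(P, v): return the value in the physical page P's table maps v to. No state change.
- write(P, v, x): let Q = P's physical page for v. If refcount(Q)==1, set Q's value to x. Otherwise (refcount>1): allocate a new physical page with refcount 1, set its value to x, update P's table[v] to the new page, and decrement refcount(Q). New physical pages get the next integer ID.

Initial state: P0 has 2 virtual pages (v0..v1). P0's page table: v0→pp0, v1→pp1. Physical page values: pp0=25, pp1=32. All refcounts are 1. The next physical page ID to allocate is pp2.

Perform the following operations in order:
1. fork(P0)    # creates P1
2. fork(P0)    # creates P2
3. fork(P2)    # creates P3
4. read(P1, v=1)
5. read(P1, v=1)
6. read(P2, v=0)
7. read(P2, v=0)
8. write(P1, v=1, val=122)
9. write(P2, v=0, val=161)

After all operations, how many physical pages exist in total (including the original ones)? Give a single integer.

Op 1: fork(P0) -> P1. 2 ppages; refcounts: pp0:2 pp1:2
Op 2: fork(P0) -> P2. 2 ppages; refcounts: pp0:3 pp1:3
Op 3: fork(P2) -> P3. 2 ppages; refcounts: pp0:4 pp1:4
Op 4: read(P1, v1) -> 32. No state change.
Op 5: read(P1, v1) -> 32. No state change.
Op 6: read(P2, v0) -> 25. No state change.
Op 7: read(P2, v0) -> 25. No state change.
Op 8: write(P1, v1, 122). refcount(pp1)=4>1 -> COPY to pp2. 3 ppages; refcounts: pp0:4 pp1:3 pp2:1
Op 9: write(P2, v0, 161). refcount(pp0)=4>1 -> COPY to pp3. 4 ppages; refcounts: pp0:3 pp1:3 pp2:1 pp3:1

Answer: 4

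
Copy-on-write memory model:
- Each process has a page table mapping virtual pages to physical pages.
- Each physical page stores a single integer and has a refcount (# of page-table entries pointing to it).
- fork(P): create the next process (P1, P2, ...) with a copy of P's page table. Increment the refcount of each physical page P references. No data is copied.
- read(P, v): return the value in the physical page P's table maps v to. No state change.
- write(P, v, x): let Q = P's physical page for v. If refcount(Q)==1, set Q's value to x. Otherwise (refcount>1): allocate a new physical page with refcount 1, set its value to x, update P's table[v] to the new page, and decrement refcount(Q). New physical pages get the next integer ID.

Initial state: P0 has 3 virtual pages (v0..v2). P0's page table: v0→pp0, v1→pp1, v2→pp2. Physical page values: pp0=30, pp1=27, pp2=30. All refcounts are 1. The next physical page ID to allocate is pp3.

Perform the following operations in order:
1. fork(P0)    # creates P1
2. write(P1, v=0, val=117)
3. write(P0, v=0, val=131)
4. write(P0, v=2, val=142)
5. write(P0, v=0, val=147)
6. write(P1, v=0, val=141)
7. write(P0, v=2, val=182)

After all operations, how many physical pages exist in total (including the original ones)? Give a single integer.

Op 1: fork(P0) -> P1. 3 ppages; refcounts: pp0:2 pp1:2 pp2:2
Op 2: write(P1, v0, 117). refcount(pp0)=2>1 -> COPY to pp3. 4 ppages; refcounts: pp0:1 pp1:2 pp2:2 pp3:1
Op 3: write(P0, v0, 131). refcount(pp0)=1 -> write in place. 4 ppages; refcounts: pp0:1 pp1:2 pp2:2 pp3:1
Op 4: write(P0, v2, 142). refcount(pp2)=2>1 -> COPY to pp4. 5 ppages; refcounts: pp0:1 pp1:2 pp2:1 pp3:1 pp4:1
Op 5: write(P0, v0, 147). refcount(pp0)=1 -> write in place. 5 ppages; refcounts: pp0:1 pp1:2 pp2:1 pp3:1 pp4:1
Op 6: write(P1, v0, 141). refcount(pp3)=1 -> write in place. 5 ppages; refcounts: pp0:1 pp1:2 pp2:1 pp3:1 pp4:1
Op 7: write(P0, v2, 182). refcount(pp4)=1 -> write in place. 5 ppages; refcounts: pp0:1 pp1:2 pp2:1 pp3:1 pp4:1

Answer: 5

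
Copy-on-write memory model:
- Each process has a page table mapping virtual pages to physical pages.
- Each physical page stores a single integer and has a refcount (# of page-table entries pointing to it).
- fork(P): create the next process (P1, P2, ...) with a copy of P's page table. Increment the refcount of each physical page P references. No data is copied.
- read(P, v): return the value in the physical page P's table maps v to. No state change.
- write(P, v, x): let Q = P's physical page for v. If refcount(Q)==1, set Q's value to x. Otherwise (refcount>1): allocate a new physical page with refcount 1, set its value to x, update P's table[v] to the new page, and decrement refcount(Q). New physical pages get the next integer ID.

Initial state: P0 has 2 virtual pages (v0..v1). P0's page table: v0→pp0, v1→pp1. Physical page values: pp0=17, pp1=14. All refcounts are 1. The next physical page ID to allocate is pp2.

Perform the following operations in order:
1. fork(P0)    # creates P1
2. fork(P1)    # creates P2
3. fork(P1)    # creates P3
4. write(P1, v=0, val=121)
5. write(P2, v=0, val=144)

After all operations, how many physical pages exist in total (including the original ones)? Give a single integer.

Op 1: fork(P0) -> P1. 2 ppages; refcounts: pp0:2 pp1:2
Op 2: fork(P1) -> P2. 2 ppages; refcounts: pp0:3 pp1:3
Op 3: fork(P1) -> P3. 2 ppages; refcounts: pp0:4 pp1:4
Op 4: write(P1, v0, 121). refcount(pp0)=4>1 -> COPY to pp2. 3 ppages; refcounts: pp0:3 pp1:4 pp2:1
Op 5: write(P2, v0, 144). refcount(pp0)=3>1 -> COPY to pp3. 4 ppages; refcounts: pp0:2 pp1:4 pp2:1 pp3:1

Answer: 4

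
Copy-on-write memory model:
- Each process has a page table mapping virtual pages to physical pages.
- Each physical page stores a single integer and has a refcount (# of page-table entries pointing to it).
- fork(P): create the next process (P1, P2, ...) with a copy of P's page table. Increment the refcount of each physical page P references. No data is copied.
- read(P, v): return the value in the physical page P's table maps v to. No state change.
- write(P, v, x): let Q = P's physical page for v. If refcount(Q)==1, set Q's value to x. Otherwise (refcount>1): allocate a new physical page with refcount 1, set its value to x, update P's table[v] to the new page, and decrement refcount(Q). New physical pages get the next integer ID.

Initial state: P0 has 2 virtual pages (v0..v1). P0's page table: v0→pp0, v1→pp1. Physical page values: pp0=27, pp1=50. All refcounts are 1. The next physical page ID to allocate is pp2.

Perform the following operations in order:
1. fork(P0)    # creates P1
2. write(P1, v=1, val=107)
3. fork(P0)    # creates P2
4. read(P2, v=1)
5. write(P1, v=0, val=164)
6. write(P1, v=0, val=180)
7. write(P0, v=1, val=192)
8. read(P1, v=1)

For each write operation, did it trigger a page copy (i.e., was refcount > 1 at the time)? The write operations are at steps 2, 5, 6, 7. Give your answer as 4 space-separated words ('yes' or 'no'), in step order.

Op 1: fork(P0) -> P1. 2 ppages; refcounts: pp0:2 pp1:2
Op 2: write(P1, v1, 107). refcount(pp1)=2>1 -> COPY to pp2. 3 ppages; refcounts: pp0:2 pp1:1 pp2:1
Op 3: fork(P0) -> P2. 3 ppages; refcounts: pp0:3 pp1:2 pp2:1
Op 4: read(P2, v1) -> 50. No state change.
Op 5: write(P1, v0, 164). refcount(pp0)=3>1 -> COPY to pp3. 4 ppages; refcounts: pp0:2 pp1:2 pp2:1 pp3:1
Op 6: write(P1, v0, 180). refcount(pp3)=1 -> write in place. 4 ppages; refcounts: pp0:2 pp1:2 pp2:1 pp3:1
Op 7: write(P0, v1, 192). refcount(pp1)=2>1 -> COPY to pp4. 5 ppages; refcounts: pp0:2 pp1:1 pp2:1 pp3:1 pp4:1
Op 8: read(P1, v1) -> 107. No state change.

yes yes no yes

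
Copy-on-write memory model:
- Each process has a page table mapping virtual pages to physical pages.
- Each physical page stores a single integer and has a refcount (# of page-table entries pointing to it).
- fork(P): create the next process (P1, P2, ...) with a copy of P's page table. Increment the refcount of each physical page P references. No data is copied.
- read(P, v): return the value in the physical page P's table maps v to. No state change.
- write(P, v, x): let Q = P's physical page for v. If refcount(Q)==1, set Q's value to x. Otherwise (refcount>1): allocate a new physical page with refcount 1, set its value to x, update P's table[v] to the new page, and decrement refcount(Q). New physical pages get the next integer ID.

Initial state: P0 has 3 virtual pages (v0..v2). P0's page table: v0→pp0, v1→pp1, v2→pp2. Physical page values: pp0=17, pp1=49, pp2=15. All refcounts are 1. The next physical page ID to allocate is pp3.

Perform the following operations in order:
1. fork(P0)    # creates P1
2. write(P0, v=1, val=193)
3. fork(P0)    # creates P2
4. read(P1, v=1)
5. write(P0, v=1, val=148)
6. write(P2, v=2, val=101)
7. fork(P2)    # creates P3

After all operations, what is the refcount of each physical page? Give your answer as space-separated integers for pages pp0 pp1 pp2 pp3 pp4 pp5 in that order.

Answer: 4 1 2 2 1 2

Derivation:
Op 1: fork(P0) -> P1. 3 ppages; refcounts: pp0:2 pp1:2 pp2:2
Op 2: write(P0, v1, 193). refcount(pp1)=2>1 -> COPY to pp3. 4 ppages; refcounts: pp0:2 pp1:1 pp2:2 pp3:1
Op 3: fork(P0) -> P2. 4 ppages; refcounts: pp0:3 pp1:1 pp2:3 pp3:2
Op 4: read(P1, v1) -> 49. No state change.
Op 5: write(P0, v1, 148). refcount(pp3)=2>1 -> COPY to pp4. 5 ppages; refcounts: pp0:3 pp1:1 pp2:3 pp3:1 pp4:1
Op 6: write(P2, v2, 101). refcount(pp2)=3>1 -> COPY to pp5. 6 ppages; refcounts: pp0:3 pp1:1 pp2:2 pp3:1 pp4:1 pp5:1
Op 7: fork(P2) -> P3. 6 ppages; refcounts: pp0:4 pp1:1 pp2:2 pp3:2 pp4:1 pp5:2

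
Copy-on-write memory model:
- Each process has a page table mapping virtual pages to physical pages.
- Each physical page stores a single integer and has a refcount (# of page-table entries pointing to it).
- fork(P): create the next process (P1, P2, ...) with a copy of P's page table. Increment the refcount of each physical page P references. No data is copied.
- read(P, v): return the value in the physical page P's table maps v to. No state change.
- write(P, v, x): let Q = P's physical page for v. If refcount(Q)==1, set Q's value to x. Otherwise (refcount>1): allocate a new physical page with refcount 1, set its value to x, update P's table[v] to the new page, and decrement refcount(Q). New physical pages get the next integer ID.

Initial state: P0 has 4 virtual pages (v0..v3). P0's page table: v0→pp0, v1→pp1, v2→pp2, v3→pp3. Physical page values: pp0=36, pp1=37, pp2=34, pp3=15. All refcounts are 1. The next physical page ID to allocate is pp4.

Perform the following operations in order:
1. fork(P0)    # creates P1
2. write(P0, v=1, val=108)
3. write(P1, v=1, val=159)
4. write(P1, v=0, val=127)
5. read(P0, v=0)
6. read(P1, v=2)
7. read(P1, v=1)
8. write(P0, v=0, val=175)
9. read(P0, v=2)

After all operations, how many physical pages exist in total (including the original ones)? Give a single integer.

Op 1: fork(P0) -> P1. 4 ppages; refcounts: pp0:2 pp1:2 pp2:2 pp3:2
Op 2: write(P0, v1, 108). refcount(pp1)=2>1 -> COPY to pp4. 5 ppages; refcounts: pp0:2 pp1:1 pp2:2 pp3:2 pp4:1
Op 3: write(P1, v1, 159). refcount(pp1)=1 -> write in place. 5 ppages; refcounts: pp0:2 pp1:1 pp2:2 pp3:2 pp4:1
Op 4: write(P1, v0, 127). refcount(pp0)=2>1 -> COPY to pp5. 6 ppages; refcounts: pp0:1 pp1:1 pp2:2 pp3:2 pp4:1 pp5:1
Op 5: read(P0, v0) -> 36. No state change.
Op 6: read(P1, v2) -> 34. No state change.
Op 7: read(P1, v1) -> 159. No state change.
Op 8: write(P0, v0, 175). refcount(pp0)=1 -> write in place. 6 ppages; refcounts: pp0:1 pp1:1 pp2:2 pp3:2 pp4:1 pp5:1
Op 9: read(P0, v2) -> 34. No state change.

Answer: 6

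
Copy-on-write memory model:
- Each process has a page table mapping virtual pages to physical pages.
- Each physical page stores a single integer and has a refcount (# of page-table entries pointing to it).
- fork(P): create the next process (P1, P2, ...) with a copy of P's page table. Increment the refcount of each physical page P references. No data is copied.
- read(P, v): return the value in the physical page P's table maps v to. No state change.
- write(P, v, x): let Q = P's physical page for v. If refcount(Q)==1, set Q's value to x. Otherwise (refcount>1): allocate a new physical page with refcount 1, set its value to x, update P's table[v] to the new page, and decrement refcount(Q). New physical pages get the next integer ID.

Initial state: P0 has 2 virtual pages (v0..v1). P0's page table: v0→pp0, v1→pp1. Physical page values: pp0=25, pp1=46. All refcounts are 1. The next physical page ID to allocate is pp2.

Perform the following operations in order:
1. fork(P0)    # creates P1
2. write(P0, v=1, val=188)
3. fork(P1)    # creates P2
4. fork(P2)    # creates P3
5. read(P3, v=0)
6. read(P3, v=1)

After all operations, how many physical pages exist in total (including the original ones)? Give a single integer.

Op 1: fork(P0) -> P1. 2 ppages; refcounts: pp0:2 pp1:2
Op 2: write(P0, v1, 188). refcount(pp1)=2>1 -> COPY to pp2. 3 ppages; refcounts: pp0:2 pp1:1 pp2:1
Op 3: fork(P1) -> P2. 3 ppages; refcounts: pp0:3 pp1:2 pp2:1
Op 4: fork(P2) -> P3. 3 ppages; refcounts: pp0:4 pp1:3 pp2:1
Op 5: read(P3, v0) -> 25. No state change.
Op 6: read(P3, v1) -> 46. No state change.

Answer: 3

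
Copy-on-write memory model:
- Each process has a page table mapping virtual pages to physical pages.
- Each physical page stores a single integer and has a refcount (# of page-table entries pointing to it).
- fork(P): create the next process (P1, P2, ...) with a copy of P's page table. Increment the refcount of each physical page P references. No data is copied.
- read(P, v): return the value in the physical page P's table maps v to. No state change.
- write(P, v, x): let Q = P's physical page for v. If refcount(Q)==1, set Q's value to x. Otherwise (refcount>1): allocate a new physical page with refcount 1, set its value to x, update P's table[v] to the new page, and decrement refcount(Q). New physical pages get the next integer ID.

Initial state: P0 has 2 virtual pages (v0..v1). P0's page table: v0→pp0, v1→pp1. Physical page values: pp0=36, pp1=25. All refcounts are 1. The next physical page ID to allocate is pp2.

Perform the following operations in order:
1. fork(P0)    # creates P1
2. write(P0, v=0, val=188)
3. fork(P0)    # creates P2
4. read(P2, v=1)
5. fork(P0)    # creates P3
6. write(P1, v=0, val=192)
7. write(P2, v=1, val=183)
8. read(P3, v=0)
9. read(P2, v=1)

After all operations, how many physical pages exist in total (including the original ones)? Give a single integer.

Op 1: fork(P0) -> P1. 2 ppages; refcounts: pp0:2 pp1:2
Op 2: write(P0, v0, 188). refcount(pp0)=2>1 -> COPY to pp2. 3 ppages; refcounts: pp0:1 pp1:2 pp2:1
Op 3: fork(P0) -> P2. 3 ppages; refcounts: pp0:1 pp1:3 pp2:2
Op 4: read(P2, v1) -> 25. No state change.
Op 5: fork(P0) -> P3. 3 ppages; refcounts: pp0:1 pp1:4 pp2:3
Op 6: write(P1, v0, 192). refcount(pp0)=1 -> write in place. 3 ppages; refcounts: pp0:1 pp1:4 pp2:3
Op 7: write(P2, v1, 183). refcount(pp1)=4>1 -> COPY to pp3. 4 ppages; refcounts: pp0:1 pp1:3 pp2:3 pp3:1
Op 8: read(P3, v0) -> 188. No state change.
Op 9: read(P2, v1) -> 183. No state change.

Answer: 4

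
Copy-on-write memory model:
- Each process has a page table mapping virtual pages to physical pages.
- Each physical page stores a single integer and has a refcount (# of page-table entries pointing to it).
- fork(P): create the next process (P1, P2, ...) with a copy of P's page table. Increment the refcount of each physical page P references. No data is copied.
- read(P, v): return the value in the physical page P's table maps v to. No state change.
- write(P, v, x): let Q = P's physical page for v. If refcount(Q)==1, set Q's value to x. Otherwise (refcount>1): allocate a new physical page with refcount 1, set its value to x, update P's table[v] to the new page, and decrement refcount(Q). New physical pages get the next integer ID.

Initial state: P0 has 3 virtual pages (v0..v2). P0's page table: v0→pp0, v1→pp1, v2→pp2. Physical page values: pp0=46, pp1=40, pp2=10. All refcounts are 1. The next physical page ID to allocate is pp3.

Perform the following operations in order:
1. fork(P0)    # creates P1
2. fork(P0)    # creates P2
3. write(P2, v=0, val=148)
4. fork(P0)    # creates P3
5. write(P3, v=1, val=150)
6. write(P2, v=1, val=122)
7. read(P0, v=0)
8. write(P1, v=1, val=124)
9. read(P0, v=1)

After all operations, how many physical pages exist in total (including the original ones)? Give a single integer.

Op 1: fork(P0) -> P1. 3 ppages; refcounts: pp0:2 pp1:2 pp2:2
Op 2: fork(P0) -> P2. 3 ppages; refcounts: pp0:3 pp1:3 pp2:3
Op 3: write(P2, v0, 148). refcount(pp0)=3>1 -> COPY to pp3. 4 ppages; refcounts: pp0:2 pp1:3 pp2:3 pp3:1
Op 4: fork(P0) -> P3. 4 ppages; refcounts: pp0:3 pp1:4 pp2:4 pp3:1
Op 5: write(P3, v1, 150). refcount(pp1)=4>1 -> COPY to pp4. 5 ppages; refcounts: pp0:3 pp1:3 pp2:4 pp3:1 pp4:1
Op 6: write(P2, v1, 122). refcount(pp1)=3>1 -> COPY to pp5. 6 ppages; refcounts: pp0:3 pp1:2 pp2:4 pp3:1 pp4:1 pp5:1
Op 7: read(P0, v0) -> 46. No state change.
Op 8: write(P1, v1, 124). refcount(pp1)=2>1 -> COPY to pp6. 7 ppages; refcounts: pp0:3 pp1:1 pp2:4 pp3:1 pp4:1 pp5:1 pp6:1
Op 9: read(P0, v1) -> 40. No state change.

Answer: 7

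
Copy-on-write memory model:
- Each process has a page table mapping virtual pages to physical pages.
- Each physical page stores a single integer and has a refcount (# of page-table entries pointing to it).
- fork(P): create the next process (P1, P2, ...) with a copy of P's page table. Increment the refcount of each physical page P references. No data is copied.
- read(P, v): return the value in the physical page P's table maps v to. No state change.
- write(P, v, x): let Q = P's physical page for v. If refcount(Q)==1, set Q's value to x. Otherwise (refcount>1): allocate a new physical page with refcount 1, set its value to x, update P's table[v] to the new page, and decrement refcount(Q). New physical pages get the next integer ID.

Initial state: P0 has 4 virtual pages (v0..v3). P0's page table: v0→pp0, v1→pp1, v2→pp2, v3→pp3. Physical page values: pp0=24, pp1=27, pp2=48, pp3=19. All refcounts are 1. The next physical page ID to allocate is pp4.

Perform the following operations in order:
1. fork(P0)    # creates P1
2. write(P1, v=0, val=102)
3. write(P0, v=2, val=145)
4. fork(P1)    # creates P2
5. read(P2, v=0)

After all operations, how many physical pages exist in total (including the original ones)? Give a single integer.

Op 1: fork(P0) -> P1. 4 ppages; refcounts: pp0:2 pp1:2 pp2:2 pp3:2
Op 2: write(P1, v0, 102). refcount(pp0)=2>1 -> COPY to pp4. 5 ppages; refcounts: pp0:1 pp1:2 pp2:2 pp3:2 pp4:1
Op 3: write(P0, v2, 145). refcount(pp2)=2>1 -> COPY to pp5. 6 ppages; refcounts: pp0:1 pp1:2 pp2:1 pp3:2 pp4:1 pp5:1
Op 4: fork(P1) -> P2. 6 ppages; refcounts: pp0:1 pp1:3 pp2:2 pp3:3 pp4:2 pp5:1
Op 5: read(P2, v0) -> 102. No state change.

Answer: 6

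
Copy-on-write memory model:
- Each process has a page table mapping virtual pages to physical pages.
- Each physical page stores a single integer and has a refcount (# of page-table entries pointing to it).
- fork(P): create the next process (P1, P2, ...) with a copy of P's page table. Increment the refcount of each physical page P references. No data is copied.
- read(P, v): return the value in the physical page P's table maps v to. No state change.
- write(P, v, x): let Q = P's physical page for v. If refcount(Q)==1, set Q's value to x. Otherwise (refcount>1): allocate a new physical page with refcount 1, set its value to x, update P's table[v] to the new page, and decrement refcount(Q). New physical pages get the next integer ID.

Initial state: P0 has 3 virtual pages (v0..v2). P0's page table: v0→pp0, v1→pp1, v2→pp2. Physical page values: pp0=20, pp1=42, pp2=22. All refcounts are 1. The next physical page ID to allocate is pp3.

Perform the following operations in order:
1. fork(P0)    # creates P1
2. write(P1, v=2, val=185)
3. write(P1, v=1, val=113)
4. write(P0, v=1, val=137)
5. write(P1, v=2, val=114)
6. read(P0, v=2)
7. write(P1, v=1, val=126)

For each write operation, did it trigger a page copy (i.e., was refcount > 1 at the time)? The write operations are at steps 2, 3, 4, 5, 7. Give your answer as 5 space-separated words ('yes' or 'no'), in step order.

Op 1: fork(P0) -> P1. 3 ppages; refcounts: pp0:2 pp1:2 pp2:2
Op 2: write(P1, v2, 185). refcount(pp2)=2>1 -> COPY to pp3. 4 ppages; refcounts: pp0:2 pp1:2 pp2:1 pp3:1
Op 3: write(P1, v1, 113). refcount(pp1)=2>1 -> COPY to pp4. 5 ppages; refcounts: pp0:2 pp1:1 pp2:1 pp3:1 pp4:1
Op 4: write(P0, v1, 137). refcount(pp1)=1 -> write in place. 5 ppages; refcounts: pp0:2 pp1:1 pp2:1 pp3:1 pp4:1
Op 5: write(P1, v2, 114). refcount(pp3)=1 -> write in place. 5 ppages; refcounts: pp0:2 pp1:1 pp2:1 pp3:1 pp4:1
Op 6: read(P0, v2) -> 22. No state change.
Op 7: write(P1, v1, 126). refcount(pp4)=1 -> write in place. 5 ppages; refcounts: pp0:2 pp1:1 pp2:1 pp3:1 pp4:1

yes yes no no no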